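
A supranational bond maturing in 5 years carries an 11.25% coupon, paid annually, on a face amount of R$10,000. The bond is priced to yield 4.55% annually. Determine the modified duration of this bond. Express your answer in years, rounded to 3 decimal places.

Periodic yield y = 0.0455. First find Macaulay duration:
  t   CF        PV=CF/(1+0.0455)^t    t·PV
  1     1,125.00     1,076.0402     1,076.0402
  2     1,125.00     1,029.2111     2,058.4221
  3     1,125.00       984.4200     2,953.2599
  4     1,125.00       941.5782     3,766.3126
  5    11,125.00     8,905.9414    44,529.7071
  Σ                 12,937.1908    54,383.7419
P = 12,937.1908; Macaulay duration = 54,383.7419 / 12,937.1908 = 4.20367 years.
Modified duration = D_Mac / (1 + y) = 4.20367 / 1.0455 = 4.02073 years.

4.021 years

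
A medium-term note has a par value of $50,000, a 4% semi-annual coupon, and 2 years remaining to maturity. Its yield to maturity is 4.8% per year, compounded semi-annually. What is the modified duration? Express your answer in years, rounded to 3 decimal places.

1.896 years

Periodic yield y = 0.024. First find Macaulay duration:
  t   CF        PV=CF/(1+0.024)^t    t·PV
  1     1,000.00       976.5625       976.5625
  2     1,000.00       953.6743     1,907.3486
  3     1,000.00       931.3226     2,793.9677
  4    51,000.00    46,384.2298   185,536.9192
  Σ                 49,245.7892   191,214.7980
P = 49,245.7892; Macaulay duration = 191,214.7980 / 49,245.7892 = 3.88287 half-year periods = 1.94143 years.
Modified duration = D_Mac / (1 + y) = 1.94143 / 1.024 = 1.89593 years.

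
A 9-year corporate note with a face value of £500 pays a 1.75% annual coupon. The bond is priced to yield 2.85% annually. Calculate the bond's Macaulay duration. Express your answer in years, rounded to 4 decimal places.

8.3712 years

Periodic yield y = 0.0285. Discount each cash flow and weight by its year:
  t   CF        PV=CF/(1+0.0285)^t    t·PV
  1         8.75         8.5075         8.5075
  2         8.75         8.2718        16.5436
  3         8.75         8.0426        24.1277
  4         8.75         7.8197        31.2789
  5         8.75         7.6030        38.0151
  6         8.75         7.3923        44.3541
  7         8.75         7.1875        50.3125
  8         8.75         6.9883        55.9067
  9       508.75       395.0625     3,555.5621
  Σ                    456.8753     3,824.6082
Price P = Σ PV = 456.8753.
Macaulay duration = Σ(t·PV) / P = 3,824.6082 / 456.8753 = 8.37123 years.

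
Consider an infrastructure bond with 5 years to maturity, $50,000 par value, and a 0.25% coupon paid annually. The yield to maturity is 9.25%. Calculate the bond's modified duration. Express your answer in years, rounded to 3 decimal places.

Periodic yield y = 0.0925. First find Macaulay duration:
  t   CF        PV=CF/(1+0.0925)^t    t·PV
  1       125.00       114.4165       114.4165
  2       125.00       104.7290       209.4581
  3       125.00        95.8618       287.5855
  4       125.00        87.7454       350.9815
  5    50,125.00    32,206.7689   161,033.8447
  Σ                 32,609.5216   161,996.2862
P = 32,609.5216; Macaulay duration = 161,996.2862 / 32,609.5216 = 4.96776 years.
Modified duration = D_Mac / (1 + y) = 4.96776 / 1.0925 = 4.54715 years.

4.547 years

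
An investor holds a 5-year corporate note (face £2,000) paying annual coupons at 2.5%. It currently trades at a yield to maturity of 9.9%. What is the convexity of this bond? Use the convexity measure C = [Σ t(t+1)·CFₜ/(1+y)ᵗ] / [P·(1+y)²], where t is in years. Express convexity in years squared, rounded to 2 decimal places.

22.94

With y = 0.099:
  t   CF        PV=CF/(1+0.099)^t    t·PV        t(t+1)·PV
  1        50.00        45.4959        45.4959          90.9918
  2        50.00        41.3975        82.7951         248.3853
  3        50.00        37.6684       113.0051         452.0205
  4        50.00        34.2751       137.1006         685.5028
  5     2,050.00     1,278.6904     6,393.4519      38,360.7115
  Σ                  1,437.5274     6,771.8486      39,837.6119
P = 1,437.5274.
Convexity = Σ t(t+1)·PV / [P·(1+y)²] = 39,837.6119 / (1,437.5274 × 1.207801) = 22.94467.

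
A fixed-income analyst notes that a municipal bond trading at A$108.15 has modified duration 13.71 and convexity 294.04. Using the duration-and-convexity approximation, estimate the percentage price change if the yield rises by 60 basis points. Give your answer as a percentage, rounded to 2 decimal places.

-7.70%

Duration effect: -D_mod·Δy = -13.71 × (+0.006) = -0.082260
Convexity effect: ½·C·(Δy)² = 0.5 × 294.04 × (0.006)² = +0.00529272
ΔP/P ≈ -0.082260 + 0.00529272 = -0.07696728
= -7.696728%.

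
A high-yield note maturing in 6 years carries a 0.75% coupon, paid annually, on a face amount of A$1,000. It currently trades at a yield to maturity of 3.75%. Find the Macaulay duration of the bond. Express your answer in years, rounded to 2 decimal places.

Periodic yield y = 0.0375. Discount each cash flow and weight by its year:
  t   CF        PV=CF/(1+0.0375)^t    t·PV
  1         7.50         7.2289         7.2289
  2         7.50         6.9676        13.9353
  3         7.50         6.7158        20.1474
  4         7.50         6.4730        25.8922
  5         7.50         6.2391        31.1954
  6     1,007.50       807.8234     4,846.9403
  Σ                    841.4479     4,945.3395
Price P = Σ PV = 841.4479.
Macaulay duration = Σ(t·PV) / P = 4,945.3395 / 841.4479 = 5.87718 years.

5.88 years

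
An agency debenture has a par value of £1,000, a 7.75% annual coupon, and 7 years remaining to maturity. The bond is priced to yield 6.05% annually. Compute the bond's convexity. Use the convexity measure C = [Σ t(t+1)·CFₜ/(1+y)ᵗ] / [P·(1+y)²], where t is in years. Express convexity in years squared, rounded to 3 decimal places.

37.836

With y = 0.0605:
  t   CF        PV=CF/(1+0.0605)^t    t·PV        t(t+1)·PV
  1        77.50        73.0787        73.0787         146.1575
  2        77.50        68.9097       137.8194         413.4582
  3        77.50        64.9785       194.9355         779.7420
  4        77.50        61.2716       245.0863       1,225.4314
  5        77.50        57.7761       288.8806       1,733.2835
  6        77.50        54.4801       326.8804       2,288.1630
  7     1,077.50       714.2374     4,999.6616      39,997.2927
  Σ                  1,094.7321     6,266.3425      46,583.5282
P = 1,094.7321.
Convexity = Σ t(t+1)·PV / [P·(1+y)²] = 46,583.5282 / (1,094.7321 × 1.124660) = 37.83582.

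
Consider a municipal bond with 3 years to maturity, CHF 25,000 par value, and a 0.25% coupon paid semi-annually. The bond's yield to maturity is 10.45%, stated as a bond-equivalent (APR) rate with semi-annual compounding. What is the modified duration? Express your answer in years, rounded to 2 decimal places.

Periodic yield y = 0.05225. First find Macaulay duration:
  t   CF        PV=CF/(1+0.05225)^t    t·PV
  1        31.25        29.6983        29.6983
  2        31.25        28.2236        56.4472
  3        31.25        26.8221        80.4664
  4        31.25        25.4903       101.9610
  5        31.25        24.2245       121.1226
  6    25,031.25    18,440.3403   110,642.0418
  Σ                 18,574.7991   111,031.7373
P = 18,574.7991; Macaulay duration = 111,031.7373 / 18,574.7991 = 5.97755 half-year periods = 2.98877 years.
Modified duration = D_Mac / (1 + y) = 2.98877 / 1.05225 = 2.84036 years.

2.84 years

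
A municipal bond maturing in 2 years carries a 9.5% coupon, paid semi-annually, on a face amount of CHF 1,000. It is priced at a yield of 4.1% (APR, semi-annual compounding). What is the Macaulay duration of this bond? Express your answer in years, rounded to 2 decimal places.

Periodic yield y = 0.0205. Discount each cash flow and weight by its period:
  t   CF        PV=CF/(1+0.0205)^t    t·PV
  1        47.50        46.5458        46.5458
  2        47.50        45.6108        91.2216
  3        47.50        44.6946       134.0837
  4     1,047.50       965.8329     3,863.3316
  Σ                  1,102.6841     4,135.1826
Price P = Σ PV = 1,102.6841.
Macaulay duration = Σ(t·PV) / P = 4,135.1826 / 1,102.6841 = 3.75011 half-year periods.
In years: 3.75011 / 2 = 1.87505 years.

1.88 years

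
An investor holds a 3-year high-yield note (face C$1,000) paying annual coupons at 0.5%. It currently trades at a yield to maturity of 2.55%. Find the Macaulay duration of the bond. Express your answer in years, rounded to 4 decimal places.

2.9846 years

Periodic yield y = 0.0255. Discount each cash flow and weight by its year:
  t   CF        PV=CF/(1+0.0255)^t    t·PV
  1         5.00         4.8757         4.8757
  2         5.00         4.7544         9.5089
  3     1,005.00       931.8780     2,795.6341
  Σ                    941.5081     2,810.0186
Price P = Σ PV = 941.5081.
Macaulay duration = Σ(t·PV) / P = 2,810.0186 / 941.5081 = 2.98459 years.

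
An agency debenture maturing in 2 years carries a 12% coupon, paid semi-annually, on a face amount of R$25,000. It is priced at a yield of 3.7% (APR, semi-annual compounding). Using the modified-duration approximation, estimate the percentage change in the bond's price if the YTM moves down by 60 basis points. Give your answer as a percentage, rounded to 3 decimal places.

Periodic yield y = 0.0185. Modified duration first:
  t   CF        PV=CF/(1+0.0185)^t    t·PV
  1     1,500.00     1,472.7541     1,472.7541
  2     1,500.00     1,446.0030     2,892.0060
  3     1,500.00     1,419.7378     4,259.2135
  4    26,500.00    24,626.4460    98,505.7840
  Σ                 28,964.9409   107,129.7576
P = 28,964.9409; D_Mac = 3.69860 half-year periods = 1.84930 yrs; D_mod = 1.84930/(1+0.0185) = 1.81571 yrs.
ΔP/P ≈ -D_mod · Δy = -1.81571 × (-0.006) = +0.010894 = +1.0894%.

+1.089%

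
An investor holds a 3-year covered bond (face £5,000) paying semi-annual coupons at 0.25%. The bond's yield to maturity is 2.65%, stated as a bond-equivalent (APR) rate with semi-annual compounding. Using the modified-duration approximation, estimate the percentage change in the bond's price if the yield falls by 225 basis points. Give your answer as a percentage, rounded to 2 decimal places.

Periodic yield y = 0.01325. Modified duration first:
  t   CF        PV=CF/(1+0.01325)^t    t·PV
  1         6.25         6.1683         6.1683
  2         6.25         6.0876        12.1752
  3         6.25         6.0080        18.0240
  4         6.25         5.9294        23.7178
  5         6.25         5.8519        29.2595
  6     5,006.25     4,626.0770    27,756.4621
  Σ                  4,656.1222    27,845.8069
P = 4,656.1222; D_Mac = 5.98047 half-year periods = 2.99024 yrs; D_mod = 2.99024/(1+0.01325) = 2.95113 yrs.
ΔP/P ≈ -D_mod · Δy = -2.95113 × (-0.0225) = +0.066400 = +6.6400%.

+6.64%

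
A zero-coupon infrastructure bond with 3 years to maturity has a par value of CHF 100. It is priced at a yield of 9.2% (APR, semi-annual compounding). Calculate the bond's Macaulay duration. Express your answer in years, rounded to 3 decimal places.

A zero-coupon bond has a single cash flow at maturity, so its Macaulay duration equals its maturity: 3 years.
(Equivalently: 6 semi-annual periods ÷ 2 = 3 years.)

3.000 years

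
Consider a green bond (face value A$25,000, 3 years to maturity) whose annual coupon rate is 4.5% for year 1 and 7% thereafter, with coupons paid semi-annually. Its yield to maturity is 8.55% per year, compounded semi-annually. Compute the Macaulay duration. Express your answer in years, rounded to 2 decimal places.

2.80 years

Periodic yield y = 0.04275. Discount each cash flow and weight by its period:
  t   CF        PV=CF/(1+0.04275)^t    t·PV
  1       562.50       539.4390       539.4390
  2       562.50       517.3234     1,034.6468
  3       875.00       771.7337     2,315.2011
  4       875.00       740.0946     2,960.3786
  5       875.00       709.7527     3,548.7636
  6    25,875.00    20,127.9325   120,767.5950
  Σ                 23,406.2759   131,166.0240
Price P = Σ PV = 23,406.2759.
Macaulay duration = Σ(t·PV) / P = 131,166.0240 / 23,406.2759 = 5.60388 half-year periods.
In years: 5.60388 / 2 = 2.80194 years.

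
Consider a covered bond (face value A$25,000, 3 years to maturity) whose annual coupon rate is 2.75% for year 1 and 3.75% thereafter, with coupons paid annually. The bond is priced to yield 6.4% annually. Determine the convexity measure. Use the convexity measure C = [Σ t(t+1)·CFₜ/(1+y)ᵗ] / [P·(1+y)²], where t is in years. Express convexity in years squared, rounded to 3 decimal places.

With y = 0.064:
  t   CF        PV=CF/(1+0.064)^t    t·PV        t(t+1)·PV
  1       687.50       646.1466       646.1466       1,292.2932
  2       937.50       828.1100     1,656.2200       4,968.6599
  3    25,937.50    21,532.9350    64,598.8051     258,395.2204
  Σ                 23,007.1916    66,901.1717     264,656.1736
P = 23,007.1916.
Convexity = Σ t(t+1)·PV / [P·(1+y)²] = 264,656.1736 / (23,007.1916 × 1.132096) = 10.16097.

10.161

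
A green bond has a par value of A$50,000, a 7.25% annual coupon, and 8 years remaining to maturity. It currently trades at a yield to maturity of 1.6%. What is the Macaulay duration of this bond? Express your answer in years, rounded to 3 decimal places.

Periodic yield y = 0.016. Discount each cash flow and weight by its year:
  t   CF        PV=CF/(1+0.016)^t    t·PV
  1     3,625.00     3,567.9134     3,567.9134
  2     3,625.00     3,511.7258     7,023.4515
  3     3,625.00     3,456.4230    10,369.2690
  4     3,625.00     3,401.9911    13,607.9646
  5     3,625.00     3,348.4165    16,742.0824
  6     3,625.00     3,295.6855    19,774.1131
  7     3,625.00     3,243.7850    22,706.4947
  8    53,625.00    47,229.9669   377,839.7355
  Σ                 71,055.9072   471,631.0243
Price P = Σ PV = 71,055.9072.
Macaulay duration = Σ(t·PV) / P = 471,631.0243 / 71,055.9072 = 6.63746 years.

6.637 years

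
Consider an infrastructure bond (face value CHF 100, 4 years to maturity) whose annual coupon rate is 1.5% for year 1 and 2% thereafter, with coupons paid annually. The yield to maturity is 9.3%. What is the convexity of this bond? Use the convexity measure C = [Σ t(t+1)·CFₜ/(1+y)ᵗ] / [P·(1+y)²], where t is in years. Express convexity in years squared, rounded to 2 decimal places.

16.08

With y = 0.093:
  t   CF        PV=CF/(1+0.093)^t    t·PV        t(t+1)·PV
  1         1.50         1.3724         1.3724           2.7447
  2         2.00         1.6741         3.3483          10.0448
  3         2.00         1.5317         4.5951          18.3802
  4       102.00        71.4693       285.8772       1,429.3860
  Σ                     76.0475       295.1929       1,460.5557
P = 76.0475.
Convexity = Σ t(t+1)·PV / [P·(1+y)²] = 1,460.5557 / (76.0475 × 1.194649) = 16.07655.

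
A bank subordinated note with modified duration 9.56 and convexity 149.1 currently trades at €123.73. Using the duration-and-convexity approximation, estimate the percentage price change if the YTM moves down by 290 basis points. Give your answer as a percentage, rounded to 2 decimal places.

+33.99%

Duration effect: -D_mod·Δy = -9.56 × (-0.029) = +0.277240
Convexity effect: ½·C·(Δy)² = 0.5 × 149.1 × (-0.029)² = +0.06269655
ΔP/P ≈ +0.277240 + 0.06269655 = +0.33993655
= +33.993655%.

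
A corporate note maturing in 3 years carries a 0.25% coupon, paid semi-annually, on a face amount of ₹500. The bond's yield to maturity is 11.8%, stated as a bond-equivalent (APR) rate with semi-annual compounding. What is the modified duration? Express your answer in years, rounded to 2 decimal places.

Periodic yield y = 0.059. First find Macaulay duration:
  t   CF        PV=CF/(1+0.059)^t    t·PV
  1        0.625         0.5902         0.5902
  2        0.625         0.5573         1.1146
  3        0.625         0.5263         1.5788
  4        0.625         0.4969         1.9877
  5        0.625         0.4692         2.3462
  6      500.625       354.9251     2,129.5509
  Σ                    357.5651     2,137.1684
P = 357.5651; Macaulay duration = 2,137.1684 / 357.5651 = 5.97701 half-year periods = 2.98850 years.
Modified duration = D_Mac / (1 + y) = 2.98850 / 1.059 = 2.82200 years.

2.82 years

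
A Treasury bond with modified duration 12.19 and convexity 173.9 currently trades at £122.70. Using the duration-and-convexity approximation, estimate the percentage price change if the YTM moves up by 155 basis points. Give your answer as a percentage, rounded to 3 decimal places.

Duration effect: -D_mod·Δy = -12.19 × (+0.0155) = -0.188945
Convexity effect: ½·C·(Δy)² = 0.5 × 173.9 × (0.0155)² = +0.0208897375
ΔP/P ≈ -0.188945 + 0.0208897375 = -0.1680552625
= -16.80552625%.

-16.806%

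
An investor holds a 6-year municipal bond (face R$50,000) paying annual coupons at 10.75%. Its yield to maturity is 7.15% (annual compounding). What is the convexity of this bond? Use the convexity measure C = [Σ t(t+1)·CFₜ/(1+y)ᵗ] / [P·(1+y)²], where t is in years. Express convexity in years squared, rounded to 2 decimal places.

With y = 0.0715:
  t   CF        PV=CF/(1+0.0715)^t    t·PV        t(t+1)·PV
  1     5,375.00     5,016.3322     5,016.3322      10,032.6645
  2     5,375.00     4,681.5980     9,363.1960      28,089.5879
  3     5,375.00     4,369.2002    13,107.6005      52,430.4021
  4     5,375.00     4,077.6483    16,310.5933      81,552.9664
  5     5,375.00     3,805.5514    19,027.7570     114,166.5419
  6    55,375.00    36,589.8549   219,539.1293   1,536,773.9048
  Σ                 58,540.1850   282,364.6083   1,823,046.0676
P = 58,540.1850.
Convexity = Σ t(t+1)·PV / [P·(1+y)²] = 1,823,046.0676 / (58,540.1850 × 1.148112) = 27.12434.

27.12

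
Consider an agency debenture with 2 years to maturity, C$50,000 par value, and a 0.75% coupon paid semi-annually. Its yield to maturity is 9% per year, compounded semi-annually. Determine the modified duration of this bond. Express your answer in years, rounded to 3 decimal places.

1.902 years

Periodic yield y = 0.045. First find Macaulay duration:
  t   CF        PV=CF/(1+0.045)^t    t·PV
  1       187.50       179.4258       179.4258
  2       187.50       171.6994       343.3987
  3       187.50       164.3056       492.9168
  4    50,187.50    42,085.2974   168,341.1897
  Σ                 42,600.7282   169,356.9311
P = 42,600.7282; Macaulay duration = 169,356.9311 / 42,600.7282 = 3.97545 half-year periods = 1.98772 years.
Modified duration = D_Mac / (1 + y) = 1.98772 / 1.045 = 1.90213 years.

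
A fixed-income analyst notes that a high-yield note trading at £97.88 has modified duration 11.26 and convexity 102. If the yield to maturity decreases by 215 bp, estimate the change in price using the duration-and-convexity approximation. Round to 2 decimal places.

Duration effect: -D_mod·Δy = -11.26 × (-0.0215) = +0.242090
Convexity effect: ½·C·(Δy)² = 0.5 × 102 × (-0.0215)² = +0.02357475
ΔP/P ≈ +0.242090 + 0.02357475 = +0.26566475
ΔP ≈ 97.88 × (+0.26566475) = +26.00326573.

+£26.00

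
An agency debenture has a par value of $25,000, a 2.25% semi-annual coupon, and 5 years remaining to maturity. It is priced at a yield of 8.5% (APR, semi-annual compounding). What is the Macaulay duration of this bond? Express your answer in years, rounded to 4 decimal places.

Periodic yield y = 0.0425. Discount each cash flow and weight by its period:
  t   CF        PV=CF/(1+0.0425)^t    t·PV
  1       281.25       269.7842       269.7842
  2       281.25       258.7858       517.5716
  3       281.25       248.2358       744.7073
  4       281.25       238.1158       952.4633
  5       281.25       228.4085     1,142.0424
  6       281.25       219.0969     1,314.5811
  7       281.25       210.1649     1,471.1540
  8       281.25       201.5970     1,612.7758
  9       281.25       193.3784     1,740.4056
  10   25,281.25    16,673.9274   166,739.2742
  Σ                 18,741.4945   176,504.7595
Price P = Σ PV = 18,741.4945.
Macaulay duration = Σ(t·PV) / P = 176,504.7595 / 18,741.4945 = 9.41786 half-year periods.
In years: 9.41786 / 2 = 4.70893 years.

4.7089 years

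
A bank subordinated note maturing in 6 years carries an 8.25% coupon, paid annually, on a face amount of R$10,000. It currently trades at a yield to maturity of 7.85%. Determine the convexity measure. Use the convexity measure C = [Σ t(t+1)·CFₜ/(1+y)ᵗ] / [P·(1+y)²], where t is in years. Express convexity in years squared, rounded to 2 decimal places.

28.00

With y = 0.0785:
  t   CF        PV=CF/(1+0.0785)^t    t·PV        t(t+1)·PV
  1       825.00       764.9513       764.9513       1,529.9026
  2       825.00       709.2734     1,418.5467       4,255.6402
  3       825.00       657.6480     1,972.9440       7,891.7759
  4       825.00       609.7802     2,439.1210      12,195.6049
  5       825.00       565.3966     2,826.9831      16,961.8983
  6    10,825.00     6,878.7101    41,272.2608     288,905.8253
  Σ                 10,185.7597    50,694.8068     331,740.6473
P = 10,185.7597.
Convexity = Σ t(t+1)·PV / [P·(1+y)²] = 331,740.6473 / (10,185.7597 × 1.163162) = 28.00045.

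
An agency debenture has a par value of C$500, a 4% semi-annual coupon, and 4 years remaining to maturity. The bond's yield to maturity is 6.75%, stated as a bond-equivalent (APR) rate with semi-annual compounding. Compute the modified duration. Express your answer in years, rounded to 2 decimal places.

Periodic yield y = 0.03375. First find Macaulay duration:
  t   CF        PV=CF/(1+0.03375)^t    t·PV
  1        10.00         9.6735         9.6735
  2        10.00         9.3577        18.7154
  3        10.00         9.0522        27.1566
  4        10.00         8.7566        35.0266
  5        10.00         8.4708        42.3538
  6        10.00         8.1942        49.1652
  7        10.00         7.9267        55.4868
  8       510.00       391.0623     3,128.4987
  Σ                    452.4940     3,366.0766
P = 452.4940; Macaulay duration = 3,366.0766 / 452.4940 = 7.43894 half-year periods = 3.71947 years.
Modified duration = D_Mac / (1 + y) = 3.71947 / 1.03375 = 3.59804 years.

3.60 years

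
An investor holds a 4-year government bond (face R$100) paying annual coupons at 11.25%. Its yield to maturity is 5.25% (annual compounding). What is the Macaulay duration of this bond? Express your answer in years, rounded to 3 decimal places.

3.488 years

Periodic yield y = 0.0525. Discount each cash flow and weight by its year:
  t   CF        PV=CF/(1+0.0525)^t    t·PV
  1        11.25        10.6888        10.6888
  2        11.25        10.1557        20.3113
  3        11.25         9.6491        28.9473
  4       111.25        90.6591       362.6366
  Σ                    121.1527       422.5840
Price P = Σ PV = 121.1527.
Macaulay duration = Σ(t·PV) / P = 422.5840 / 121.1527 = 3.48803 years.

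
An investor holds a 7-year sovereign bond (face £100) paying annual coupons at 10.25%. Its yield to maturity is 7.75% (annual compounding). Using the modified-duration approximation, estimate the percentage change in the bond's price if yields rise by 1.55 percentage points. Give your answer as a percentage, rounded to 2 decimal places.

Periodic yield y = 0.0775. Modified duration first:
  t   CF        PV=CF/(1+0.0775)^t    t·PV
  1        10.25         9.5128         9.5128
  2        10.25         8.8285        17.6571
  3        10.25         8.1935        24.5806
  4        10.25         7.6042        30.4169
  5        10.25         7.0573        35.2864
  6        10.25         6.5497        39.2981
  7       110.25        65.3819       457.6734
  Σ                    113.1280       614.4253
P = 113.1280; D_Mac = 5.43124 yrs; D_mod = 5.43124/(1+0.0775) = 5.04060 yrs.
ΔP/P ≈ -D_mod · Δy = -5.04060 × (+0.0155) = -0.078129 = -7.8129%.

-7.81%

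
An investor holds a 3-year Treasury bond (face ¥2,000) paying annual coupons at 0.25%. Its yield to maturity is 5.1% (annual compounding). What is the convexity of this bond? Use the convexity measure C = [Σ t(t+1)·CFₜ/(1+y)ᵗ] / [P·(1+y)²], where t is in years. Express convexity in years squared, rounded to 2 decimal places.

With y = 0.051:
  t   CF        PV=CF/(1+0.051)^t    t·PV        t(t+1)·PV
  1         5.00         4.7574         4.7574           9.5147
  2         5.00         4.5265         9.0530          27.1591
  3     2,005.00     1,727.0552     5,181.1657      20,724.6629
  Σ                  1,736.3391     5,194.9761      20,761.3368
P = 1,736.3391.
Convexity = Σ t(t+1)·PV / [P·(1+y)²] = 20,761.3368 / (1,736.3391 × 1.104601) = 10.82469.

10.82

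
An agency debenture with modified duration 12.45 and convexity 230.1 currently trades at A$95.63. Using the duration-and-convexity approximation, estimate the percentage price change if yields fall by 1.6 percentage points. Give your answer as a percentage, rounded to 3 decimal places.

+22.865%

Duration effect: -D_mod·Δy = -12.45 × (-0.016) = +0.199200
Convexity effect: ½·C·(Δy)² = 0.5 × 230.1 × (-0.016)² = +0.0294528
ΔP/P ≈ +0.199200 + 0.0294528 = +0.2286528
= +22.86528%.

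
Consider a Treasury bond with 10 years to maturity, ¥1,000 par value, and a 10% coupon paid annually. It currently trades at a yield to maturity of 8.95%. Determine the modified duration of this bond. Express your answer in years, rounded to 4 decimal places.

6.3037 years

Periodic yield y = 0.0895. First find Macaulay duration:
  t   CF        PV=CF/(1+0.0895)^t    t·PV
  1       100.00        91.7852        91.7852
  2       100.00        84.2453       168.4905
  3       100.00        77.3247       231.9741
  4       100.00        70.9727       283.8906
  5       100.00        65.1424       325.7121
  6       100.00        59.7911       358.7466
  7       100.00        54.8794       384.1558
  8       100.00        50.3712       402.9694
  9       100.00        46.2333       416.0997
  10    1,100.00       466.7887     4,667.8871
  Σ                  1,067.5340     7,331.7112
P = 1,067.5340; Macaulay duration = 7,331.7112 / 1,067.5340 = 6.86790 years.
Modified duration = D_Mac / (1 + y) = 6.86790 / 1.0895 = 6.30371 years.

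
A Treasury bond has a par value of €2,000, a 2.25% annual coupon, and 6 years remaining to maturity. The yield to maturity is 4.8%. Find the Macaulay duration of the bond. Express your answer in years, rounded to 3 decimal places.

Periodic yield y = 0.048. Discount each cash flow and weight by its year:
  t   CF        PV=CF/(1+0.048)^t    t·PV
  1        45.00        42.9389        42.9389
  2        45.00        40.9723        81.9445
  3        45.00        39.0957       117.2870
  4        45.00        37.3050       149.2201
  5        45.00        35.5964       177.9820
  6     2,045.00     1,543.5675     9,261.4048
  Σ                  1,739.4758     9,830.7774
Price P = Σ PV = 1,739.4758.
Macaulay duration = Σ(t·PV) / P = 9,830.7774 / 1,739.4758 = 5.65157 years.

5.652 years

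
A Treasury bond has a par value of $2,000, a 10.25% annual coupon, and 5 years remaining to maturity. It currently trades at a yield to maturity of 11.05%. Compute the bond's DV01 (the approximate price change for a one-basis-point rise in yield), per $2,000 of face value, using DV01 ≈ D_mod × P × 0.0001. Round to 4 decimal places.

$0.7234

Periodic yield y = 0.1105.
  t   CF        PV=CF/(1+0.1105)^t    t·PV
  1       205.00       184.6015       184.6015
  2       205.00       166.2328       332.4656
  3       205.00       149.6919       449.0756
  4       205.00       134.7968       539.1872
  5     2,205.00     1,305.6169     6,528.0847
  Σ                  1,940.9400     8,033.4147
P = 1,940.9400; D_Mac = 4.13893 yrs; D_mod = 3.72709 yrs.
DV01 ≈ 3.72709 × 1,940.9400 × 0.0001 = 0.723405.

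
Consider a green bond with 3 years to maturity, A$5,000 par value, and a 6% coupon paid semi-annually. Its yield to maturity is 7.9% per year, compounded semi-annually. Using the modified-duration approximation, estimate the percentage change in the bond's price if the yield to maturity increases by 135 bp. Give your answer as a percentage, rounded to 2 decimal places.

-3.61%

Periodic yield y = 0.0395. Modified duration first:
  t   CF        PV=CF/(1+0.0395)^t    t·PV
  1       150.00       144.3001       144.3001
  2       150.00       138.8169       277.6338
  3       150.00       133.5420       400.6259
  4       150.00       128.4675       513.8700
  5       150.00       123.5859       617.9293
  6     5,150.00     4,081.8803    24,491.2819
  Σ                  4,750.5927    26,445.6410
P = 4,750.5927; D_Mac = 5.56681 half-year periods = 2.78340 yrs; D_mod = 2.78340/(1+0.0395) = 2.67764 yrs.
ΔP/P ≈ -D_mod · Δy = -2.67764 × (+0.0135) = -0.036148 = -3.6148%.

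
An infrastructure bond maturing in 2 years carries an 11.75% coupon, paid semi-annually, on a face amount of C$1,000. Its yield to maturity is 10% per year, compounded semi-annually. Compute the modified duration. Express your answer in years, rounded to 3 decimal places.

Periodic yield y = 0.05. First find Macaulay duration:
  t   CF        PV=CF/(1+0.05)^t    t·PV
  1        58.75        55.9524        55.9524
  2        58.75        53.2880       106.5760
  3        58.75        50.7505       152.2514
  4     1,058.75       871.0362     3,484.1450
  Σ                  1,031.0271     3,798.9247
P = 1,031.0271; Macaulay duration = 3,798.9247 / 1,031.0271 = 3.68460 half-year periods = 1.84230 years.
Modified duration = D_Mac / (1 + y) = 1.84230 / 1.05 = 1.75457 years.

1.755 years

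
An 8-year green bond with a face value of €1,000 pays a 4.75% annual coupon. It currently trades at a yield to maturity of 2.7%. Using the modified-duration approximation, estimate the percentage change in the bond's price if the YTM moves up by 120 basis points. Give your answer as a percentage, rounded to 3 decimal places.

Periodic yield y = 0.027. Modified duration first:
  t   CF        PV=CF/(1+0.027)^t    t·PV
  1        47.50        46.2512        46.2512
  2        47.50        45.0353        90.0705
  3        47.50        43.8513       131.5538
  4        47.50        42.6984       170.7937
  5        47.50        41.5759       207.8794
  6        47.50        40.4828       242.8970
  7        47.50        39.4185       275.9298
  8     1,047.50       846.4289     6,771.4312
  Σ                  1,145.7423     7,936.8066
P = 1,145.7423; D_Mac = 6.92722 yrs; D_mod = 6.92722/(1+0.027) = 6.74510 yrs.
ΔP/P ≈ -D_mod · Δy = -6.74510 × (+0.012) = -0.080941 = -8.0941%.

-8.094%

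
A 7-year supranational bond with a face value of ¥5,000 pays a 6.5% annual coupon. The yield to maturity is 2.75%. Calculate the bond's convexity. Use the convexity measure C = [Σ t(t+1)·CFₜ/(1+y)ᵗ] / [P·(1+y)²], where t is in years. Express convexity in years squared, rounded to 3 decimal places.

With y = 0.0275:
  t   CF        PV=CF/(1+0.0275)^t    t·PV        t(t+1)·PV
  1       325.00       316.3017       316.3017         632.6034
  2       325.00       307.8362       615.6724       1,847.0172
  3       325.00       299.5973       898.7918       3,595.1674
  4       325.00       291.5789     1,166.3155       5,831.5773
  5       325.00       283.7750     1,418.8752       8,513.2515
  6       325.00       276.1801     1,657.0806      11,599.5641
  7     5,325.00     4,403.9948    30,827.9637     246,623.7092
  Σ                  6,179.2640    36,901.0009     278,642.8901
P = 6,179.2640.
Convexity = Σ t(t+1)·PV / [P·(1+y)²] = 278,642.8901 / (6,179.2640 × 1.055756) = 42.71177.

42.712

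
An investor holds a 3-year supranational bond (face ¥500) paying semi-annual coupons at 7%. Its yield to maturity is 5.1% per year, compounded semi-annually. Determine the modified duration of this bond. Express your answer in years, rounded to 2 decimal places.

Periodic yield y = 0.0255. First find Macaulay duration:
  t   CF        PV=CF/(1+0.0255)^t    t·PV
  1        17.50        17.0648        17.0648
  2        17.50        16.6405        33.2810
  3        17.50        16.2267        48.6802
  4        17.50        15.8232        63.2930
  5        17.50        15.4298        77.1489
  6       517.50       444.9348     2,669.6087
  Σ                    526.1199     2,909.0767
P = 526.1199; Macaulay duration = 2,909.0767 / 526.1199 = 5.52930 half-year periods = 2.76465 years.
Modified duration = D_Mac / (1 + y) = 2.76465 / 1.0255 = 2.69591 years.

2.70 years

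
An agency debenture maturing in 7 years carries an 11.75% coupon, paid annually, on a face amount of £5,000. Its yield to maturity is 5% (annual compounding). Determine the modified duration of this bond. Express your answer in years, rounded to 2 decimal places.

Periodic yield y = 0.05. First find Macaulay duration:
  t   CF        PV=CF/(1+0.05)^t    t·PV
  1       587.50       559.5238       559.5238
  2       587.50       532.8798     1,065.7596
  3       587.50       507.5046     1,522.5138
  4       587.50       483.3377     1,933.3508
  5       587.50       460.3216     2,301.6081
  6       587.50       438.4015     2,630.4093
  7     5,587.50     3,970.9319    27,796.5235
  Σ                  6,952.9010    37,809.6889
P = 6,952.9010; Macaulay duration = 37,809.6889 / 6,952.9010 = 5.43797 years.
Modified duration = D_Mac / (1 + y) = 5.43797 / 1.05 = 5.17902 years.

5.18 years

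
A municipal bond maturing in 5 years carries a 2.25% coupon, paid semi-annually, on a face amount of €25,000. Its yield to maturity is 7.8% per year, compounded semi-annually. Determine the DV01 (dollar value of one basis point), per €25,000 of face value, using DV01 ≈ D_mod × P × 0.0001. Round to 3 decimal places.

€8.778

Periodic yield y = 0.039.
  t   CF        PV=CF/(1+0.039)^t    t·PV
  1       281.25       270.6930       270.6930
  2       281.25       260.5322       521.0644
  3       281.25       250.7529       752.2586
  4       281.25       241.3406       965.3623
  5       281.25       232.2816     1,161.4080
  6       281.25       223.5626     1,341.3759
  7       281.25       215.1710     1,506.1969
  8       281.25       207.0943     1,656.7544
  9       281.25       199.3208     1,793.8871
  10   25,281.25    17,244.2007   172,442.0066
  Σ                 19,344.9496   182,411.0071
P = 19,344.9496; D_Mac = 9.42939 half-year periods = 4.71469 yrs; D_mod = 4.53772 yrs.
DV01 ≈ 4.53772 × 19,344.9496 × 0.0001 = 8.778201.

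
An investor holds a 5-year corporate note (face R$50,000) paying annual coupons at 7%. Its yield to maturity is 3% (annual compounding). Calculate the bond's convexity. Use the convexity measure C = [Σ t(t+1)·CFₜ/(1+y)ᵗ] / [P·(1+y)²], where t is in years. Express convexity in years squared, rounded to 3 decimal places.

With y = 0.03:
  t   CF        PV=CF/(1+0.03)^t    t·PV        t(t+1)·PV
  1     3,500.00     3,398.0583     3,398.0583       6,796.1165
  2     3,500.00     3,299.0857     6,598.1714      19,794.5141
  3     3,500.00     3,202.9958     9,608.9874      38,435.9497
  4     3,500.00     3,109.7047    12,438.8187      62,194.0934
  5    53,500.00    46,149.5700   230,747.8498   1,384,487.0989
  Σ                 59,159.4144   262,791.8855   1,511,707.7726
P = 59,159.4144.
Convexity = Σ t(t+1)·PV / [P·(1+y)²] = 1,511,707.7726 / (59,159.4144 × 1.060900) = 24.08627.

24.086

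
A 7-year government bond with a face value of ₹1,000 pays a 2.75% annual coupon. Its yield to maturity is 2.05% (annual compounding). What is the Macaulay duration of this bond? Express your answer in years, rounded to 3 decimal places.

Periodic yield y = 0.0205. Discount each cash flow and weight by its year:
  t   CF        PV=CF/(1+0.0205)^t    t·PV
  1        27.50        26.9476        26.9476
  2        27.50        26.4062        52.8125
  3        27.50        25.8758        77.6274
  4        27.50        25.3560       101.4240
  5        27.50        24.8466       124.2332
  6        27.50        24.3475       146.0851
  7     1,027.50       891.4372     6,240.0606
  Σ                  1,045.2170     6,769.1903
Price P = Σ PV = 1,045.2170.
Macaulay duration = Σ(t·PV) / P = 6,769.1903 / 1,045.2170 = 6.47635 years.

6.476 years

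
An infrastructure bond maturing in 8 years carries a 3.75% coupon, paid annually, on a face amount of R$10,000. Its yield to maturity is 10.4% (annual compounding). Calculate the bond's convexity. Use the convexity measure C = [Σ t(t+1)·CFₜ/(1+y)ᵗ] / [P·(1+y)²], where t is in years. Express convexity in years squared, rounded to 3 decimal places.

With y = 0.104:
  t   CF        PV=CF/(1+0.104)^t    t·PV        t(t+1)·PV
  1       375.00       339.6739       339.6739         679.3478
  2       375.00       307.6756       615.3513       1,846.0539
  3       375.00       278.6917       836.0751       3,344.3005
  4       375.00       252.4381     1,009.7526       5,048.7628
  5       375.00       228.6577     1,143.2887       6,859.7321
  6       375.00       207.1175     1,242.7051       8,698.9356
  7       375.00       187.6064     1,313.2451      10,505.9609
  8    10,375.00     4,701.4900    37,611.9201     338,507.2812
  Σ                  6,503.3511    44,112.0119     375,490.3749
P = 6,503.3511.
Convexity = Σ t(t+1)·PV / [P·(1+y)²] = 375,490.3749 / (6,503.3511 × 1.218816) = 47.37219.

47.372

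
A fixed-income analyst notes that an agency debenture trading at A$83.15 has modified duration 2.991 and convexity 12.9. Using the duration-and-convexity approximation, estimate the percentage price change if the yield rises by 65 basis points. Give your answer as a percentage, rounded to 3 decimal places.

Duration effect: -D_mod·Δy = -2.991 × (+0.0065) = -0.0194415
Convexity effect: ½·C·(Δy)² = 0.5 × 12.9 × (0.0065)² = +0.0002725125
ΔP/P ≈ -0.0194415 + 0.0002725125 = -0.0191689875
= -1.91689875%.

-1.917%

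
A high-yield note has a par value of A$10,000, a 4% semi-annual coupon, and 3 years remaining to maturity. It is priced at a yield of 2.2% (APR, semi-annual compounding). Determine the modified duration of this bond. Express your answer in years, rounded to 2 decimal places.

2.83 years

Periodic yield y = 0.011. First find Macaulay duration:
  t   CF        PV=CF/(1+0.011)^t    t·PV
  1       200.00       197.8239       197.8239
  2       200.00       195.6715       391.3431
  3       200.00       193.5426       580.6277
  4       200.00       191.4368       765.7471
  5       200.00       189.3539       946.7694
  6    10,200.00     9,551.9763    57,311.8581
  Σ                 10,519.8051    60,194.1694
P = 10,519.8051; Macaulay duration = 60,194.1694 / 10,519.8051 = 5.72199 half-year periods = 2.86099 years.
Modified duration = D_Mac / (1 + y) = 2.86099 / 1.011 = 2.82986 years.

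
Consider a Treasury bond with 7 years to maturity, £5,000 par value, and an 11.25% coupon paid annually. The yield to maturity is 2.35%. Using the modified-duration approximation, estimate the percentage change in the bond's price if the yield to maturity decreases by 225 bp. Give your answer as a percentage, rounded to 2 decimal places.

Periodic yield y = 0.0235. Modified duration first:
  t   CF        PV=CF/(1+0.0235)^t    t·PV
  1       562.50       549.5848       549.5848
  2       562.50       536.9661     1,073.9321
  3       562.50       524.6371     1,573.9113
  4       562.50       512.5912     2,050.3648
  5       562.50       500.8219     2,504.1094
  6       562.50       489.3228     2,935.9368
  7     5,562.50     4,727.7564    33,094.2951
  Σ                  7,841.6802    43,782.1341
P = 7,841.6802; D_Mac = 5.58326 yrs; D_mod = 5.58326/(1+0.0235) = 5.45507 yrs.
ΔP/P ≈ -D_mod · Δy = -5.45507 × (-0.0225) = +0.122739 = +12.2739%.

+12.27%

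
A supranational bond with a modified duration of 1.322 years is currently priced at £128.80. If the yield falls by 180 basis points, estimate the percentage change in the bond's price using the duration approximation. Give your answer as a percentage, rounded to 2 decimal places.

+2.38%

Duration approximation: ΔP/P ≈ -D_mod · Δy = -1.322 × (-0.018) = +0.023796.
As a percentage: +2.3796%.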